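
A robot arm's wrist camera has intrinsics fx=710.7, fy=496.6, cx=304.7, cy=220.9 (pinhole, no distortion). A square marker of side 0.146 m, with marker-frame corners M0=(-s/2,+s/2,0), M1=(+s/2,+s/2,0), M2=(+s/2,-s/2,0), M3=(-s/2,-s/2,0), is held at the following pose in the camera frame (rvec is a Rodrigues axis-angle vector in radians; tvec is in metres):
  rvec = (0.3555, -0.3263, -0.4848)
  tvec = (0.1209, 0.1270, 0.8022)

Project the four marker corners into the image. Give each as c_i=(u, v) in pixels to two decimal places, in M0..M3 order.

Intrinsics K: fx=710.7, fy=496.6, cx=304.7, cy=220.9
Marker side s = 0.146 m; corners in marker frame (Z=0):
  M0 = (-0.0730, +0.0730, 0)
  M1 = (+0.0730, +0.0730, 0)
  M2 = (+0.0730, -0.0730, 0)
  M3 = (-0.0730, -0.0730, 0)
rvec = (0.3555, -0.3263, -0.4848), |rvec| = θ = 0.68402 rad = 39.191°
Rodrigues: sinθ=0.63191, 1−cosθ=0.22496; R = I + sinθ·[k]× + (1−cosθ)·[k]×²:
    [+0.83580 +0.39210 -0.38431]
    [-0.50364 +0.82623 -0.25236]
    [+0.21858 +0.40448 +0.88804]
t = (0.1209, 0.1270, 0.8022) m
M0: Pc = R·M0+t = (+0.08851, +0.22408, +0.81577); u = 710.7·(+0.08851)/0.81577 + 304.7 = 381.8094, v = 496.6·(+0.22408)/0.81577 + 220.9 = 357.3091
M1: Pc = R·M1+t = (+0.21054, +0.15055, +0.84768); u = 710.7·(+0.21054)/0.84768 + 304.7 = 481.2146, v = 496.6·(+0.15055)/0.84768 + 220.9 = 309.0964
M2: Pc = R·M2+t = (+0.15329, +0.02992, +0.78863); u = 710.7·(+0.15329)/0.78863 + 304.7 = 442.8430, v = 496.6·(+0.02992)/0.78863 + 220.9 = 239.7401
M3: Pc = R·M3+t = (+0.03126, +0.10345, +0.75672); u = 710.7·(+0.03126)/0.75672 + 304.7 = 334.0622, v = 496.6·(+0.10345)/0.75672 + 220.9 = 288.7904

c0=(381.81, 357.31) c1=(481.21, 309.10) c2=(442.84, 239.74) c3=(334.06, 288.79)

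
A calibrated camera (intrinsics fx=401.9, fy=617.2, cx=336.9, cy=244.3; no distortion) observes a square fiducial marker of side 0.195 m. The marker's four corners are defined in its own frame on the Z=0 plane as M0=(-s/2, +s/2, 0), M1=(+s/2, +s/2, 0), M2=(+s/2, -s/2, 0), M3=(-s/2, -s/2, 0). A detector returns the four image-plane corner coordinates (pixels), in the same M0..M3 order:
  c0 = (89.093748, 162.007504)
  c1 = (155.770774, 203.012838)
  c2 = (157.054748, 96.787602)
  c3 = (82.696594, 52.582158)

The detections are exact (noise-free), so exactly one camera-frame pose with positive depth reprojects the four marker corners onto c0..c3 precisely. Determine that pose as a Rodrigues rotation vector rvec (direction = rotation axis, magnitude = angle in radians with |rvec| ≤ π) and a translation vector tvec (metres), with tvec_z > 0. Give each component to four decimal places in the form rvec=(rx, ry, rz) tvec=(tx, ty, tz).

Intrinsics K: fx=401.9, fy=617.2, cx=336.9, cy=244.3
Marker side s = 0.195 m; corners in marker frame (Z=0):
  M0 = (-0.0975, +0.0975, 0)
  M1 = (+0.0975, +0.0975, 0)
  M2 = (+0.0975, -0.0975, 0)
  M3 = (-0.0975, -0.0975, 0)
Detected image corners:
  c0 = (89.093748, 162.007504) px
  c1 = (155.770774, 203.012838) px
  c2 = (157.054748, 96.787602) px
  c3 = (82.696594, 52.582158) px
Planar DLT: solve 8×8 A·h = b for H (H[2,2]=1):
  H  [+352.12915 +81.22490 +120.98492]
  H  [+209.10080 +625.16318 +131.40261]
  H  [-0.06952 +0.56111 +1.00000]
B = K⁻¹H; ‖b₁‖=1.006070, ‖b₂‖=1.006070; λ = 2/(‖b₁‖+‖b₂‖) = 0.993966, sign → tz>0 ⇒ λ=+0.993966
r₁ = λ·B[:,0] = (+0.92880,+0.36409,-0.06910); r₂ = λ·B[:,1] = (-0.26664,+0.78603,+0.55772)
r₃ = r₁×r₂ = (+0.25738,-0.49959,+0.82715); SVD([r₁ r₂ r₃]) → R = UVᵀ:
  R  [+0.92880 -0.26664 +0.25738]
  R  [+0.36409 +0.78603 -0.49959]
  R  [-0.06910 +0.55772 +0.82715]
t = (-0.53399, -0.18181, +0.99397) m
tr R = 2.541973; θ = arccos((tr R − 1)/2) = 0.690408 rad = 39.557°
axis k = ((R−Rᵀ)₃₂, (R−Rᵀ)₁₃, (R−Rᵀ)₂₁) / (2 sinθ) = (+0.830109, +0.256317, +0.495197)
rvec = θ·k = (+0.573114, +0.176963, +0.341888)

rvec=(0.5731, 0.1770, 0.3419) tvec=(-0.5340, -0.1818, 0.9940)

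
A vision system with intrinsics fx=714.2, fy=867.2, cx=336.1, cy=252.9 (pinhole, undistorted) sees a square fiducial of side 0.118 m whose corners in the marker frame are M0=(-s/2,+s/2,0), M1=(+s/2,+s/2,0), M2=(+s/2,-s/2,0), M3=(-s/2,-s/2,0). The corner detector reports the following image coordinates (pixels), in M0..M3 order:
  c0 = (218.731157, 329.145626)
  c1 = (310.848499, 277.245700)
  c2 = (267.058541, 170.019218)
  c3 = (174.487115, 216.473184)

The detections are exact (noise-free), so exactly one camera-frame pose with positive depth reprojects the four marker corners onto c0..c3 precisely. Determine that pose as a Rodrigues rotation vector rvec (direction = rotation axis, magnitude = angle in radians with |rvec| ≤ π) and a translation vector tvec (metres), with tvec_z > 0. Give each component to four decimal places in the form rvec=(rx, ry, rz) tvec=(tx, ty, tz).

rvec=(-0.1762, -0.2743, -0.4445) tvec=(-0.1071, -0.0054, 0.8269)

Intrinsics K: fx=714.2, fy=867.2, cx=336.1, cy=252.9
Marker side s = 0.118 m; corners in marker frame (Z=0):
  M0 = (-0.0590, +0.0590, 0)
  M1 = (+0.0590, +0.0590, 0)
  M2 = (+0.0590, -0.0590, 0)
  M3 = (-0.0590, -0.0590, 0)
Detected image corners:
  c0 = (218.731157, 329.145626) px
  c1 = (310.848499, 277.245700) px
  c2 = (267.058541, 170.019218) px
  c3 = (174.487115, 216.473184) px
Planar DLT: solve 8×8 A·h = b for H (H[2,2]=1):
  H  [+870.32511 +341.28371 +243.59617]
  H  [-326.87961 +898.87216 +247.27319]
  H  [+0.36136 -0.13057 +1.00000]
B = K⁻¹H; ‖b₁‖=1.209406, ‖b₂‖=1.209406; λ = 2/(‖b₁‖+‖b₂‖) = 0.826852, sign → tz>0 ⇒ λ=+0.826852
r₁ = λ·B[:,0] = (+0.86699,-0.39881,+0.29879); r₂ = λ·B[:,1] = (+0.44592,+0.88854,-0.10796)
r₃ = r₁×r₂ = (-0.22243,+0.22684,+0.94819); SVD([r₁ r₂ r₃]) → R = UVᵀ:
  R  [+0.86699 +0.44592 -0.22243]
  R  [-0.39881 +0.88854 +0.22684]
  R  [+0.29879 -0.10796 +0.94819]
t = (-0.10709, -0.00537, +0.82685) m
tr R = 2.703723; θ = arccos((tr R − 1)/2) = 0.551267 rad = 31.585°
axis k = ((R−Rᵀ)₃₂, (R−Rᵀ)₁₃, (R−Rᵀ)₂₁) / (2 sinθ) = (-0.319613, -0.497565, -0.806397)
rvec = θ·k = (-0.176192, -0.274291, -0.444541)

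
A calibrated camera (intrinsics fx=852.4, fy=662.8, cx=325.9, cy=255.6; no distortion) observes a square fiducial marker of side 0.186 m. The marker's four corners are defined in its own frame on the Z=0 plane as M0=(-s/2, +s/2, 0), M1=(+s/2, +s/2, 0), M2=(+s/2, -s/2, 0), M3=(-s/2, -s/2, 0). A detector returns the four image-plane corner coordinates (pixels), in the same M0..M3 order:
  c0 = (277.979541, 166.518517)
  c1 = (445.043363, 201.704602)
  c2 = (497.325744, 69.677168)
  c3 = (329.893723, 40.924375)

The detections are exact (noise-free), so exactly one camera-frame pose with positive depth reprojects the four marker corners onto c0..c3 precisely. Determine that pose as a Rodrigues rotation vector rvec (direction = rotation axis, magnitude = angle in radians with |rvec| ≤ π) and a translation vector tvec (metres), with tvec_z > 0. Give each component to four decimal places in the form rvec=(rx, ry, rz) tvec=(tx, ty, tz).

rvec=(-0.0942, 0.2182, 0.2970) tvec=(0.0632, -0.1856, 0.8999)

Intrinsics K: fx=852.4, fy=662.8, cx=325.9, cy=255.6
Marker side s = 0.186 m; corners in marker frame (Z=0):
  M0 = (-0.0930, +0.0930, 0)
  M1 = (+0.0930, +0.0930, 0)
  M2 = (+0.0930, -0.0930, 0)
  M3 = (-0.0930, -0.0930, 0)
Detected image corners:
  c0 = (277.979541, 166.518517) px
  c1 = (445.043363, 201.704602) px
  c2 = (497.325744, 69.677168) px
  c3 = (329.893723, 40.924375) px
Planar DLT: solve 8×8 A·h = b for H (H[2,2]=1):
  H  [+801.53412 -305.90755 +385.76247]
  H  [+141.60891 +684.14697 +118.93235]
  H  [-0.25197 -0.06665 +1.00000]
B = K⁻¹H; ‖b₁‖=1.111203, ‖b₂‖=1.111202; λ = 2/(‖b₁‖+‖b₂‖) = 0.899926, sign → tz>0 ⇒ λ=+0.899926
r₁ = λ·B[:,0] = (+0.93292,+0.27972,-0.22676); r₂ = λ·B[:,1] = (-0.30003,+0.95204,-0.05998)
r₃ = r₁×r₂ = (+0.19910,+0.12399,+0.97210); SVD([r₁ r₂ r₃]) → R = UVᵀ:
  R  [+0.93292 -0.30003 +0.19910]
  R  [+0.27972 +0.95204 +0.12399]
  R  [-0.22676 -0.05998 +0.97210]
t = (+0.06320, -0.18556, +0.89993) m
tr R = 2.857065; θ = arccos((tr R − 1)/2) = 0.380356 rad = 21.793°
axis k = ((R−Rᵀ)₃₂, (R−Rᵀ)₁₃, (R−Rᵀ)₂₁) / (2 sinθ) = (-0.247780, +0.573546, +0.780801)
rvec = θ·k = (-0.094245, +0.218152, +0.296983)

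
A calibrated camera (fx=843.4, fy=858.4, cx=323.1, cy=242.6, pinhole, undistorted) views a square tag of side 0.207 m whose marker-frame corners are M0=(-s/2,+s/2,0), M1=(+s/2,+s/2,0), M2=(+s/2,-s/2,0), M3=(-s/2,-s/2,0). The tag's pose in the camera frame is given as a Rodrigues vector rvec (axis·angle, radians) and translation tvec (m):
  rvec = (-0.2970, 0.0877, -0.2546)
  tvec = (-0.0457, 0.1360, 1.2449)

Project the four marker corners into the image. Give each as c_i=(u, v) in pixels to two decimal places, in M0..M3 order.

c0=(239.25, 424.78) c1=(377.81, 387.96) c2=(342.86, 251.60) c3=(211.29, 287.70)

Intrinsics K: fx=843.4, fy=858.4, cx=323.1, cy=242.6
Marker side s = 0.207 m; corners in marker frame (Z=0):
  M0 = (-0.1035, +0.1035, 0)
  M1 = (+0.1035, +0.1035, 0)
  M2 = (+0.1035, -0.1035, 0)
  M3 = (-0.1035, -0.1035, 0)
rvec = (-0.2970, 0.0877, -0.2546), |rvec| = θ = 0.40090 rad = 22.970°
Rodrigues: sinθ=0.39025, 1−cosθ=0.07929; R = I + sinθ·[k]× + (1−cosθ)·[k]×²:
    [+0.96423 +0.23498 +0.12267]
    [-0.26068 +0.92450 +0.27809]
    [-0.04807 -0.30012 +0.95269]
t = (-0.0457, 0.1360, 1.2449) m
M0: Pc = R·M0+t = (-0.12118, +0.25867, +1.21881); u = 843.4·(-0.12118)/1.21881 + 323.1 = 239.2476, v = 858.4·(+0.25867)/1.21881 + 242.6 = 424.7772
M1: Pc = R·M1+t = (+0.07842, +0.20471, +1.20886); u = 843.4·(+0.07842)/1.20886 + 323.1 = 377.8110, v = 858.4·(+0.20471)/1.20886 + 242.6 = 387.9590
M2: Pc = R·M2+t = (+0.02978, +0.01333, +1.27099); u = 843.4·(+0.02978)/1.27099 + 323.1 = 342.8591, v = 858.4·(+0.01333)/1.27099 + 242.6 = 251.6048
M3: Pc = R·M3+t = (-0.16982, +0.06729, +1.28094); u = 843.4·(-0.16982)/1.28094 + 323.1 = 211.2875, v = 858.4·(+0.06729)/1.28094 + 242.6 = 287.6965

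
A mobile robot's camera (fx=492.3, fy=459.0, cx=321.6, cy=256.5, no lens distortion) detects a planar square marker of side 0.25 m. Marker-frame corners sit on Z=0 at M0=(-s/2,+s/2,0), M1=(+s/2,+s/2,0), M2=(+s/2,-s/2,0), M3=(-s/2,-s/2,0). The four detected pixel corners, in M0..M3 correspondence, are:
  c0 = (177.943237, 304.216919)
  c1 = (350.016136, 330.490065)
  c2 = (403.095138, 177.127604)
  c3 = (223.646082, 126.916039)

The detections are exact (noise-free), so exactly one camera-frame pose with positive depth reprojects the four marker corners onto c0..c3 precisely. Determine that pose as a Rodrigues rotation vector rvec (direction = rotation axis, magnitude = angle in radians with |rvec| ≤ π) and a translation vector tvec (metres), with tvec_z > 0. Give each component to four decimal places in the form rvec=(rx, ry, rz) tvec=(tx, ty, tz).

Intrinsics K: fx=492.3, fy=459.0, cx=321.6, cy=256.5
Marker side s = 0.25 m; corners in marker frame (Z=0):
  M0 = (-0.1250, +0.1250, 0)
  M1 = (+0.1250, +0.1250, 0)
  M2 = (+0.1250, -0.1250, 0)
  M3 = (-0.1250, -0.1250, 0)
Detected image corners:
  c0 = (177.943237, 304.216919) px
  c1 = (350.016136, 330.490065) px
  c2 = (403.095138, 177.127604) px
  c3 = (223.646082, 126.916039) px
Planar DLT: solve 8×8 A·h = b for H (H[2,2]=1):
  H  [+848.93197 -108.88283 +293.29016]
  H  [+270.18131 +731.14691 +239.10816]
  H  [+0.50735 +0.31044 +1.00000]
B = K⁻¹H; ‖b₁‖=1.513575, ‖b₂‖=1.513575; λ = 2/(‖b₁‖+‖b₂‖) = 0.660687, sign → tz>0 ⇒ λ=+0.660687
r₁ = λ·B[:,0] = (+0.92033,+0.20158,+0.33520); r₂ = λ·B[:,1] = (-0.28011,+0.93780,+0.20510)
r₃ = r₁×r₂ = (-0.27301,-0.28266,+0.91955); SVD([r₁ r₂ r₃]) → R = UVᵀ:
  R  [+0.92033 -0.28011 -0.27301]
  R  [+0.20158 +0.93780 -0.28266]
  R  [+0.33520 +0.20510 +0.91955]
t = (-0.03799, -0.02503, +0.66069) m
tr R = 2.777678; θ = arccos((tr R − 1)/2) = 0.475991 rad = 27.272°
axis k = ((R−Rᵀ)₃₂, (R−Rᵀ)₁₃, (R−Rᵀ)₂₁) / (2 sinθ) = (+0.532236, -0.663667, +0.525614)
rvec = θ·k = (+0.253339, -0.315900, +0.250188)

rvec=(0.2533, -0.3159, 0.2502) tvec=(-0.0380, -0.0250, 0.6607)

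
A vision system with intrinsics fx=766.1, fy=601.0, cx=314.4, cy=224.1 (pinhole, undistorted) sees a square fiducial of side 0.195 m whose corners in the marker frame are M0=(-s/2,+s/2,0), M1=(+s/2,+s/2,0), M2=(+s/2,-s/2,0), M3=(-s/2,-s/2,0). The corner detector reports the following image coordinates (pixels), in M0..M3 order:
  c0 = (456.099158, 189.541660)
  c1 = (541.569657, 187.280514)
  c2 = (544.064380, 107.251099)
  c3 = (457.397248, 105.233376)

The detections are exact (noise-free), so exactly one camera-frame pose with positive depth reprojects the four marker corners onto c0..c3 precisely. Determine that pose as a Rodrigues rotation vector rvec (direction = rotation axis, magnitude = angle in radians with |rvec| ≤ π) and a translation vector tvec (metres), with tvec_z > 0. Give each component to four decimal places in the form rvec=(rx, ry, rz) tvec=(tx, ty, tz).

Intrinsics K: fx=766.1, fy=601.0, cx=314.4, cy=224.1
Marker side s = 0.195 m; corners in marker frame (Z=0):
  M0 = (-0.0975, +0.0975, 0)
  M1 = (+0.0975, +0.0975, 0)
  M2 = (+0.0975, -0.0975, 0)
  M3 = (-0.0975, -0.0975, 0)
Detected image corners:
  c0 = (456.099158, 189.541660) px
  c1 = (541.569657, 187.280514) px
  c2 = (544.064380, 107.251099) px
  c3 = (457.397248, 105.233376) px
Planar DLT: solve 8×8 A·h = b for H (H[2,2]=1):
  H  [+574.87787 +28.77066 +500.89644]
  H  [+38.65321 +432.46434 +147.63426]
  H  [+0.26716 +0.07719 +1.00000]
B = K⁻¹H; ‖b₁‖=0.695118, ‖b₂‖=0.695118; λ = 2/(‖b₁‖+‖b₂‖) = 1.438606, sign → tz>0 ⇒ λ=+1.438606
r₁ = λ·B[:,0] = (+0.92179,-0.05079,+0.38434); r₂ = λ·B[:,1] = (+0.00846,+0.99378,+0.11104)
r₃ = r₁×r₂ = (-0.38759,-0.09910,+0.91649); SVD([r₁ r₂ r₃]) → R = UVᵀ:
  R  [+0.92179 +0.00846 -0.38759]
  R  [-0.05079 +0.99378 -0.09910]
  R  [+0.38434 +0.11104 +0.91649]
t = (+0.35021, -0.18304, +1.43861) m
tr R = 2.832064; θ = arccos((tr R − 1)/2) = 0.412723 rad = 23.647°
axis k = ((R−Rᵀ)₃₂, (R−Rᵀ)₁₃, (R−Rᵀ)₂₁) / (2 sinθ) = (+0.261955, -0.962250, -0.073853)
rvec = θ·k = (+0.108115, -0.397143, -0.030481)

rvec=(0.1081, -0.3971, -0.0305) tvec=(0.3502, -0.1830, 1.4386)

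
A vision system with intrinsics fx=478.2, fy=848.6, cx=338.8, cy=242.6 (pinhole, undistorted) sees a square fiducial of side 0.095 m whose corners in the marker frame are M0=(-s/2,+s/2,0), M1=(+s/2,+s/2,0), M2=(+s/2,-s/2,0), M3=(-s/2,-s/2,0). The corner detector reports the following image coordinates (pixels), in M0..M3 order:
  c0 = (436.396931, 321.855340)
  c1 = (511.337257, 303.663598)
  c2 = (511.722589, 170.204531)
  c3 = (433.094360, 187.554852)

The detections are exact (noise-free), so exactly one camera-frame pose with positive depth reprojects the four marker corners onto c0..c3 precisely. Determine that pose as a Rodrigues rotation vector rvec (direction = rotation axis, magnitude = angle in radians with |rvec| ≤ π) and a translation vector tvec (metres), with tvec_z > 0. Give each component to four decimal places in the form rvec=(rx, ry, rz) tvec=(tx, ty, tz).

rvec=(0.2878, -0.0941, -0.1146) tvec=(0.1612, 0.0032, 0.5729)

Intrinsics K: fx=478.2, fy=848.6, cx=338.8, cy=242.6
Marker side s = 0.095 m; corners in marker frame (Z=0):
  M0 = (-0.0475, +0.0475, 0)
  M1 = (+0.0475, +0.0475, 0)
  M2 = (+0.0475, -0.0475, 0)
  M3 = (-0.0475, -0.0475, 0)
Detected image corners:
  c0 = (436.396931, 321.855340) px
  c1 = (511.337257, 303.663598) px
  c2 = (511.722589, 170.204531) px
  c3 = (433.094360, 187.554852) px
Planar DLT: solve 8×8 A·h = b for H (H[2,2]=1):
  H  [+870.68630 +253.24209 +473.39763]
  H  [-154.49233 +1532.89177 +247.36299]
  H  [+0.13293 +0.50305 +1.00000]
B = K⁻¹H; ‖b₁‖=1.745613, ‖b₂‖=1.745613; λ = 2/(‖b₁‖+‖b₂‖) = 0.572865, sign → tz>0 ⇒ λ=+0.572865
r₁ = λ·B[:,0] = (+0.98910,-0.12606,+0.07615); r₂ = λ·B[:,1] = (+0.09920,+0.95242,+0.28818)
r₃ = r₁×r₂ = (-0.10886,-0.27748,+0.95454); SVD([r₁ r₂ r₃]) → R = UVᵀ:
  R  [+0.98910 +0.09920 -0.10886]
  R  [-0.12606 +0.95242 -0.27748]
  R  [+0.07615 +0.28818 +0.95454]
t = (+0.16124, +0.00322, +0.57286) m
tr R = 2.896064; θ = arccos((tr R − 1)/2) = 0.323805 rad = 18.553°
axis k = ((R−Rᵀ)₃₂, (R−Rᵀ)₁₃, (R−Rᵀ)₂₁) / (2 sinθ) = (+0.888910, -0.290733, -0.353996)
rvec = θ·k = (+0.287833, -0.094141, -0.114626)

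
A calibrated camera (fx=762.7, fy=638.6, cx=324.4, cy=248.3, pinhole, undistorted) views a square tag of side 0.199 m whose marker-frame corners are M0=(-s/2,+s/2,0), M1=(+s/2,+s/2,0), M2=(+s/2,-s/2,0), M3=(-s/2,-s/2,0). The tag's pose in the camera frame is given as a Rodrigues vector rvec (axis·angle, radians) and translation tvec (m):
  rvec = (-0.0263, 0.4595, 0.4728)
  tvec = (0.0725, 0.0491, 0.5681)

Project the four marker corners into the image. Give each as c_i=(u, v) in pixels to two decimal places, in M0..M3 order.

Intrinsics K: fx=762.7, fy=638.6, cx=324.4, cy=248.3
Marker side s = 0.199 m; corners in marker frame (Z=0):
  M0 = (-0.0995, +0.0995, 0)
  M1 = (+0.0995, +0.0995, 0)
  M2 = (+0.0995, -0.0995, 0)
  M3 = (-0.0995, -0.0995, 0)
rvec = (-0.0263, 0.4595, 0.4728), |rvec| = θ = 0.65983 rad = 37.805°
Rodrigues: sinθ=0.61298, 1−cosθ=0.20990; R = I + sinθ·[k]× + (1−cosθ)·[k]×²:
    [+0.79043 -0.44506 +0.42088]
    [+0.43341 +0.89189 +0.12917]
    [-0.43287 +0.08031 +0.89787]
t = (0.0725, 0.0491, 0.5681) m
M0: Pc = R·M0+t = (-0.05043, +0.09472, +0.61916); u = 762.7·(-0.05043)/0.61916 + 324.4 = 262.2774, v = 638.6·(+0.09472)/0.61916 + 248.3 = 345.9933
M1: Pc = R·M1+t = (+0.10686, +0.18097, +0.53302); u = 762.7·(+0.10686)/0.53302 + 324.4 = 477.3130, v = 638.6·(+0.18097)/0.53302 + 248.3 = 465.1130
M2: Pc = R·M2+t = (+0.19543, +0.00348, +0.51704); u = 762.7·(+0.19543)/0.51704 + 324.4 = 612.6868, v = 638.6·(+0.00348)/0.51704 + 248.3 = 252.5988
M3: Pc = R·M3+t = (+0.03814, -0.08277, +0.60318); u = 762.7·(+0.03814)/0.60318 + 324.4 = 372.6208, v = 638.6·(-0.08277)/0.60318 + 248.3 = 160.6725

c0=(262.28, 345.99) c1=(477.31, 465.11) c2=(612.69, 252.60) c3=(372.62, 160.67)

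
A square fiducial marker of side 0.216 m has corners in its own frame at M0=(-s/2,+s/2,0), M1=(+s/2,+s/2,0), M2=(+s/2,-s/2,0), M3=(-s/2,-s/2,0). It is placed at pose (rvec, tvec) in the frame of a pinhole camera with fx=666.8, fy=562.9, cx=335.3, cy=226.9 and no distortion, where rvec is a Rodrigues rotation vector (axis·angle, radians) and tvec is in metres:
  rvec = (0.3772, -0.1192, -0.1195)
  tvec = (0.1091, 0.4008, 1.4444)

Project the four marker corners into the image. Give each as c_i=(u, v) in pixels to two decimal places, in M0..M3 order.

Intrinsics K: fx=666.8, fy=562.9, cx=335.3, cy=226.9
Marker side s = 0.216 m; corners in marker frame (Z=0):
  M0 = (-0.1080, +0.1080, 0)
  M1 = (+0.1080, +0.1080, 0)
  M2 = (+0.1080, -0.1080, 0)
  M3 = (-0.1080, -0.1080, 0)
rvec = (0.3772, -0.1192, -0.1195), |rvec| = θ = 0.41324 rad = 23.677°
Rodrigues: sinθ=0.40158, 1−cosθ=0.08418; R = I + sinθ·[k]× + (1−cosθ)·[k]×²:
    [+0.98596 +0.09396 -0.13806]
    [-0.13829 +0.92283 -0.35953]
    [+0.09362 +0.37358 +0.92286]
t = (0.1091, 0.4008, 1.4444) m
M0: Pc = R·M0+t = (+0.01276, +0.51540, +1.47464); u = 666.8·(+0.01276)/1.47464 + 335.3 = 341.0720, v = 562.9·(+0.51540)/1.47464 + 226.9 = 423.6395
M1: Pc = R·M1+t = (+0.22573, +0.48553, +1.49486); u = 666.8·(+0.22573)/1.49486 + 335.3 = 435.9904, v = 562.9·(+0.48553)/1.49486 + 226.9 = 409.7301
M2: Pc = R·M2+t = (+0.20544, +0.28620, +1.41416); u = 666.8·(+0.20544)/1.41416 + 335.3 = 432.1658, v = 562.9·(+0.28620)/1.41416 + 226.9 = 340.8200
M3: Pc = R·M3+t = (-0.00753, +0.31607, +1.39394); u = 666.8·(-0.00753)/1.39394 + 335.3 = 331.6972, v = 562.9·(+0.31607)/1.39394 + 226.9 = 354.5349

c0=(341.07, 423.64) c1=(435.99, 409.73) c2=(432.17, 340.82) c3=(331.70, 354.53)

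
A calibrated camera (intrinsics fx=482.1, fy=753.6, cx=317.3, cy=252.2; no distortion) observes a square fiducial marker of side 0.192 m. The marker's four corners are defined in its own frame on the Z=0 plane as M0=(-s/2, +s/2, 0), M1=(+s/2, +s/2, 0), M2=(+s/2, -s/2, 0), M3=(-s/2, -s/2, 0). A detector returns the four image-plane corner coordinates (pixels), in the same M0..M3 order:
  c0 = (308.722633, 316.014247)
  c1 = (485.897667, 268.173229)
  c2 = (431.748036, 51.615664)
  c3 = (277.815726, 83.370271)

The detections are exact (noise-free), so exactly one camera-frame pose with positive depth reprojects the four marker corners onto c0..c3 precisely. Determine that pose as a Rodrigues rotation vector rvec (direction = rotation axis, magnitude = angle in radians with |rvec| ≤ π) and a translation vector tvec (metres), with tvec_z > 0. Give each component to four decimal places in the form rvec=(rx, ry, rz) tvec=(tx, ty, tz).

rvec=(-0.4553, -0.0883, -0.1862) tvec=(0.0663, -0.0585, 0.5418)

Intrinsics K: fx=482.1, fy=753.6, cx=317.3, cy=252.2
Marker side s = 0.192 m; corners in marker frame (Z=0):
  M0 = (-0.0960, +0.0960, 0)
  M1 = (+0.0960, +0.0960, 0)
  M2 = (+0.0960, -0.0960, 0)
  M3 = (-0.0960, -0.0960, 0)
Detected image corners:
  c0 = (308.722633, 316.014247) px
  c1 = (485.897667, 268.173229) px
  c2 = (431.748036, 51.615664) px
  c3 = (277.815726, 83.370271) px
Planar DLT: solve 8×8 A·h = b for H (H[2,2]=1):
  H  [+945.23045 -74.61214 +376.28171]
  H  [-162.23133 +1026.63583 +170.82046]
  H  [+0.23287 -0.79104 +1.00000]
B = K⁻¹H; ‖b₁‖=1.845766, ‖b₂‖=1.845766; λ = 2/(‖b₁‖+‖b₂‖) = 0.541781, sign → tz>0 ⇒ λ=+0.541781
r₁ = λ·B[:,0] = (+0.97921,-0.15885,+0.12616); r₂ = λ·B[:,1] = (+0.19822,+0.88150,-0.42857)
r₃ = r₁×r₂ = (-0.04313,+0.44467,+0.89466); SVD([r₁ r₂ r₃]) → R = UVᵀ:
  R  [+0.97921 +0.19822 -0.04313]
  R  [-0.15885 +0.88150 +0.44467]
  R  [+0.12616 -0.42857 +0.89466]
t = (+0.06628, -0.05851, +0.54178) m
tr R = 2.755363; θ = arccos((tr R − 1)/2) = 0.499794 rad = 28.636°
axis k = ((R−Rᵀ)₃₂, (R−Rᵀ)₁₃, (R−Rᵀ)₂₁) / (2 sinθ) = (-0.911054, -0.176626, -0.372537)
rvec = θ·k = (-0.455339, -0.088277, -0.186192)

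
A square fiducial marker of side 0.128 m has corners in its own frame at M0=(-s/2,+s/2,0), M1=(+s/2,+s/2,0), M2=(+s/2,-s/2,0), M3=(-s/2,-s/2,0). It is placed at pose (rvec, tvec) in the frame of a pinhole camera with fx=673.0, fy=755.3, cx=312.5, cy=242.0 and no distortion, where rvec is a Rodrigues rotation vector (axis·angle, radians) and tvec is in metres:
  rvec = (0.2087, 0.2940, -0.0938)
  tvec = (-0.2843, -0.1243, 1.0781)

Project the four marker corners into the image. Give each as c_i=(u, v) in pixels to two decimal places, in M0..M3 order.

c0=(107.75, 202.49) c1=(177.11, 195.55) c2=(163.93, 104.51) c3=(93.47, 114.79)

Intrinsics K: fx=673.0, fy=755.3, cx=312.5, cy=242.0
Marker side s = 0.128 m; corners in marker frame (Z=0):
  M0 = (-0.0640, +0.0640, 0)
  M1 = (+0.0640, +0.0640, 0)
  M2 = (+0.0640, -0.0640, 0)
  M3 = (-0.0640, -0.0640, 0)
rvec = (0.2087, 0.2940, -0.0938), |rvec| = θ = 0.37255 rad = 21.345°
Rodrigues: sinθ=0.36399, 1−cosθ=0.06860; R = I + sinθ·[k]× + (1−cosθ)·[k]×²:
    [+0.95293 +0.12197 +0.27757]
    [-0.06132 +0.97412 -0.21754]
    [-0.29692 +0.19028 +0.93575]
t = (-0.2843, -0.1243, 1.0781) m
M0: Pc = R·M0+t = (-0.33748, -0.05803, +1.10928); u = 673.0·(-0.33748)/1.10928 + 312.5 = 107.7502, v = 755.3·(-0.05803)/1.10928 + 242.0 = 202.4868
M1: Pc = R·M1+t = (-0.21551, -0.06588, +1.07127); u = 673.0·(-0.21551)/1.07127 + 312.5 = 177.1139, v = 755.3·(-0.06588)/1.07127 + 242.0 = 195.5511
M2: Pc = R·M2+t = (-0.23112, -0.19057, +1.04692); u = 673.0·(-0.23112)/1.04692 + 312.5 = 163.9281, v = 755.3·(-0.19057)/1.04692 + 242.0 = 104.5144
M3: Pc = R·M3+t = (-0.35309, -0.18272, +1.08493); u = 673.0·(-0.35309)/1.08493 + 312.5 = 93.4692, v = 755.3·(-0.18272)/1.08493 + 242.0 = 114.7949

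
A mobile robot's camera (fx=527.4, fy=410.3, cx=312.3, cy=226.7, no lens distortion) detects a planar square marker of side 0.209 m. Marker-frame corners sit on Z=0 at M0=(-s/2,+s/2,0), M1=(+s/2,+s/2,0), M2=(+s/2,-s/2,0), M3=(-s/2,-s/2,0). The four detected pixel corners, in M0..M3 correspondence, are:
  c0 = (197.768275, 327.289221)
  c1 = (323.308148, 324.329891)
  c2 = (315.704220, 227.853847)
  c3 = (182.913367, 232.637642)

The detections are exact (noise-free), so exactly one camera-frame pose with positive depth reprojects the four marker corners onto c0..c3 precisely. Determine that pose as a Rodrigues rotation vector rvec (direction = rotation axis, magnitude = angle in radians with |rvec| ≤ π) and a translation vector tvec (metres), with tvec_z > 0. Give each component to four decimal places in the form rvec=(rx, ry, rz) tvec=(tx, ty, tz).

Intrinsics K: fx=527.4, fy=410.3, cx=312.3, cy=226.7
Marker side s = 0.209 m; corners in marker frame (Z=0):
  M0 = (-0.1045, +0.1045, 0)
  M1 = (+0.1045, +0.1045, 0)
  M2 = (+0.1045, -0.1045, 0)
  M3 = (-0.1045, -0.1045, 0)
Detected image corners:
  c0 = (197.768275, 327.289221) px
  c1 = (323.308148, 324.329891) px
  c2 = (315.704220, 227.853847) px
  c3 = (182.913367, 232.637642) px
Planar DLT: solve 8×8 A·h = b for H (H[2,2]=1):
  H  [+597.07597 +124.12389 +254.54404]
  H  [-40.69167 +533.82261 +279.41985]
  H  [-0.08018 +0.27557 +1.00000]
B = K⁻¹H; ‖b₁‖=1.183587, ‖b₂‖=1.183587; λ = 2/(‖b₁‖+‖b₂‖) = 0.844889, sign → tz>0 ⇒ λ=+0.844889
r₁ = λ·B[:,0] = (+0.99662,-0.04636,-0.06775); r₂ = λ·B[:,1] = (+0.06098,+0.97060,+0.23283)
r₃ = r₁×r₂ = (+0.05496,-0.23617,+0.97016); SVD([r₁ r₂ r₃]) → R = UVᵀ:
  R  [+0.99662 +0.06098 +0.05496]
  R  [-0.04636 +0.97060 -0.23617]
  R  [-0.06775 +0.23283 +0.97016]
t = (-0.09252, +0.10856, +0.84489) m
tr R = 2.937386; θ = arccos((tr R − 1)/2) = 0.250886 rad = 14.375°
axis k = ((R−Rᵀ)₃₂, (R−Rᵀ)₁₃, (R−Rᵀ)₂₁) / (2 sinθ) = (+0.944560, +0.247130, -0.216179)
rvec = θ·k = (+0.236977, +0.062002, -0.054236)

rvec=(0.2370, 0.0620, -0.0542) tvec=(-0.0925, 0.1086, 0.8449)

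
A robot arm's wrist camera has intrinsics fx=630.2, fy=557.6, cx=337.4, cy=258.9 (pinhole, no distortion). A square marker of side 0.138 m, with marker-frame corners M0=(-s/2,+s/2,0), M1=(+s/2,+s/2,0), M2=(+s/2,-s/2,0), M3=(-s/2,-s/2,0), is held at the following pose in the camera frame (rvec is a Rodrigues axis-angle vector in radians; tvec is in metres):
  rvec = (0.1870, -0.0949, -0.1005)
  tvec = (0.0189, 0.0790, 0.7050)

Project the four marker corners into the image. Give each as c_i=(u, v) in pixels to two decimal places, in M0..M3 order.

c0=(299.19, 379.41) c1=(418.80, 365.94) c2=(410.54, 262.15) c3=(286.23, 274.37)

Intrinsics K: fx=630.2, fy=557.6, cx=337.4, cy=258.9
Marker side s = 0.138 m; corners in marker frame (Z=0):
  M0 = (-0.0690, +0.0690, 0)
  M1 = (+0.0690, +0.0690, 0)
  M2 = (+0.0690, -0.0690, 0)
  M3 = (-0.0690, -0.0690, 0)
rvec = (0.1870, -0.0949, -0.1005), |rvec| = θ = 0.23254 rad = 13.324°
Rodrigues: sinθ=0.23045, 1−cosθ=0.02692; R = I + sinθ·[k]× + (1−cosθ)·[k]×²:
    [+0.99049 +0.09076 -0.10340]
    [-0.10843 +0.97757 -0.18057]
    [+0.08469 +0.19007 +0.97811]
t = (0.0189, 0.0790, 0.7050) m
M0: Pc = R·M0+t = (-0.04318, +0.15393, +0.71227); u = 630.2·(-0.04318)/0.71227 + 337.4 = 299.1944, v = 557.6·(+0.15393)/0.71227 + 258.9 = 379.4068
M1: Pc = R·M1+t = (+0.09351, +0.13897, +0.72396); u = 630.2·(+0.09351)/0.72396 + 337.4 = 418.7966, v = 557.6·(+0.13897)/0.72396 + 258.9 = 365.9364
M2: Pc = R·M2+t = (+0.08098, +0.00407, +0.69773); u = 630.2·(+0.08098)/0.69773 + 337.4 = 410.5434, v = 557.6·(+0.00407)/0.69773 + 258.9 = 262.1496
M3: Pc = R·M3+t = (-0.05571, +0.01903, +0.68604); u = 630.2·(-0.05571)/0.68604 + 337.4 = 286.2279, v = 557.6·(+0.01903)/0.68604 + 258.9 = 274.3668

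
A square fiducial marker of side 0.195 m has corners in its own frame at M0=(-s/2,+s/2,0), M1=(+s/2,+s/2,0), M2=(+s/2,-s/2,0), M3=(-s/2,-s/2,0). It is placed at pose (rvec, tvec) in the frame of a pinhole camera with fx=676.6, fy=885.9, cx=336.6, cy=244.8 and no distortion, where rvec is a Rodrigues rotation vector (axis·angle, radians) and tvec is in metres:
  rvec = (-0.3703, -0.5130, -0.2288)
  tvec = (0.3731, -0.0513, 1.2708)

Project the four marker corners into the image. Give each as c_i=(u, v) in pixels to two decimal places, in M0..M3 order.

c0=(518.15, 281.24) c1=(590.55, 262.31) c2=(550.36, 145.21) c3=(477.96, 153.86)

Intrinsics K: fx=676.6, fy=885.9, cx=336.6, cy=244.8
Marker side s = 0.195 m; corners in marker frame (Z=0):
  M0 = (-0.0975, +0.0975, 0)
  M1 = (+0.0975, +0.0975, 0)
  M2 = (+0.0975, -0.0975, 0)
  M3 = (-0.0975, -0.0975, 0)
rvec = (-0.3703, -0.5130, -0.2288), |rvec| = θ = 0.67279 rad = 38.548°
Rodrigues: sinθ=0.62317, 1−cosθ=0.21791; R = I + sinθ·[k]× + (1−cosθ)·[k]×²:
    [+0.84810 +0.30338 -0.43438]
    [-0.12047 +0.90878 +0.39950]
    [+0.51595 -0.28648 +0.80729]
t = (0.3731, -0.0513, 1.2708) m
M0: Pc = R·M0+t = (+0.31999, +0.04905, +1.19256); u = 676.6·(+0.31999)/1.19256 + 336.6 = 518.1459, v = 885.9·(+0.04905)/1.19256 + 244.8 = 281.2389
M1: Pc = R·M1+t = (+0.48537, +0.02556, +1.29317); u = 676.6·(+0.48537)/1.29317 + 336.6 = 590.5497, v = 885.9·(+0.02556)/1.29317 + 244.8 = 262.3103
M2: Pc = R·M2+t = (+0.42621, -0.15165, +1.34904); u = 676.6·(+0.42621)/1.34904 + 336.6 = 550.3628, v = 885.9·(-0.15165)/1.34904 + 244.8 = 145.2112
M3: Pc = R·M3+t = (+0.26083, -0.12816, +1.24843); u = 676.6·(+0.26083)/1.24843 + 336.6 = 477.9603, v = 885.9·(-0.12816)/1.24843 + 244.8 = 153.8557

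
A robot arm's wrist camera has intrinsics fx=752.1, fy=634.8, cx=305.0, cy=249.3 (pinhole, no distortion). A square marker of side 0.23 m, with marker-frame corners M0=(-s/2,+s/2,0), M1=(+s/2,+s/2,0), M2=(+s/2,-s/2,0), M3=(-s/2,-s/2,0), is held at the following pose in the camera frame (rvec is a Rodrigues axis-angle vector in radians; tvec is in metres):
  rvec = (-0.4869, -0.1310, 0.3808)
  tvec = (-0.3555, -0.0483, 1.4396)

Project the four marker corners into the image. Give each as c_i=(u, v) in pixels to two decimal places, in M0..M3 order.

Intrinsics K: fx=752.1, fy=634.8, cx=305.0, cy=249.3
Marker side s = 0.23 m; corners in marker frame (Z=0):
  M0 = (-0.1150, +0.1150, 0)
  M1 = (+0.1150, +0.1150, 0)
  M2 = (+0.1150, -0.1150, 0)
  M3 = (-0.1150, -0.1150, 0)
rvec = (-0.4869, -0.1310, 0.3808), |rvec| = θ = 0.63186 rad = 36.203°
Rodrigues: sinθ=0.59064, 1−cosθ=0.19307; R = I + sinθ·[k]× + (1−cosθ)·[k]×²:
    [+0.92158 -0.32512 -0.21212]
    [+0.38681 +0.81523 +0.43102]
    [+0.03279 -0.47927 +0.87706]
t = (-0.3555, -0.0483, 1.4396) m
M0: Pc = R·M0+t = (-0.49887, +0.00097, +1.38071); u = 752.1·(-0.49887)/1.38071 + 305.0 = 33.2563, v = 634.8·(+0.00097)/1.38071 + 249.3 = 249.7454
M1: Pc = R·M1+t = (-0.28691, +0.08993, +1.38826); u = 752.1·(-0.28691)/1.38826 + 305.0 = 149.5655, v = 634.8·(+0.08993)/1.38826 + 249.3 = 290.4239
M2: Pc = R·M2+t = (-0.21213, -0.09757, +1.49849); u = 752.1·(-0.21213)/1.49849 + 305.0 = 198.5306, v = 634.8·(-0.09757)/1.49849 + 249.3 = 207.9672
M3: Pc = R·M3+t = (-0.42409, -0.18653, +1.49094); u = 752.1·(-0.42409)/1.49094 + 305.0 = 91.0683, v = 634.8·(-0.18653)/1.49094 + 249.3 = 169.8791

c0=(33.26, 249.75) c1=(149.57, 290.42) c2=(198.53, 207.97) c3=(91.07, 169.88)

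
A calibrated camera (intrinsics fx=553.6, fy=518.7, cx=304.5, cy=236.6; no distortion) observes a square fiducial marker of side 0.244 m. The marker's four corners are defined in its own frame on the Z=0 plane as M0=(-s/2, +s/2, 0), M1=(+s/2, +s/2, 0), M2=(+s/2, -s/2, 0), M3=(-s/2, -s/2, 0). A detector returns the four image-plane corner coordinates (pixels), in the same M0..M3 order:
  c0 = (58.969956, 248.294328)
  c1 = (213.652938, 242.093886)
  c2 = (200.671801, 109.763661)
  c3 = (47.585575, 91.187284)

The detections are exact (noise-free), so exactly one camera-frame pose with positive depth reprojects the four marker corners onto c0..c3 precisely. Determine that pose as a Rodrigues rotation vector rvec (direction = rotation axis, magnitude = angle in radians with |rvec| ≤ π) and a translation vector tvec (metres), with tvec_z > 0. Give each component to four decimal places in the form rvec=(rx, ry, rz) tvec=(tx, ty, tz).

Intrinsics K: fx=553.6, fy=518.7, cx=304.5, cy=236.6
Marker side s = 0.244 m; corners in marker frame (Z=0):
  M0 = (-0.1220, +0.1220, 0)
  M1 = (+0.1220, +0.1220, 0)
  M2 = (+0.1220, -0.1220, 0)
  M3 = (-0.1220, -0.1220, 0)
Detected image corners:
  c0 = (58.969956, 248.294328) px
  c1 = (213.652938, 242.093886) px
  c2 = (200.671801, 109.763661) px
  c3 = (47.585575, 91.187284) px
Planar DLT: solve 8×8 A·h = b for H (H[2,2]=1):
  H  [+722.55443 +37.39633 +136.77296]
  H  [+147.96987 +571.72837 +172.23250]
  H  [+0.70588 -0.09841 +1.00000]
B = K⁻¹H; ‖b₁‖=1.157747, ‖b₂‖=1.157747; λ = 2/(‖b₁‖+‖b₂‖) = 0.863747, sign → tz>0 ⇒ λ=+0.863747
r₁ = λ·B[:,0] = (+0.79200,-0.03171,+0.60970); r₂ = λ·B[:,1] = (+0.10510,+0.99082,-0.08500)
r₃ = r₁×r₂ = (-0.60141,+0.13140,+0.78806); SVD([r₁ r₂ r₃]) → R = UVᵀ:
  R  [+0.79200 +0.10510 -0.60141]
  R  [-0.03171 +0.99082 +0.13140]
  R  [+0.60970 -0.08500 +0.78806]
t = (-0.26169, -0.10719, +0.86375) m
tr R = 2.570886; θ = arccos((tr R − 1)/2) = 0.667385 rad = 38.238°
axis k = ((R−Rᵀ)₃₂, (R−Rᵀ)₁₃, (R−Rᵀ)₂₁) / (2 sinθ) = (-0.174816, -0.978379, -0.110518)
rvec = θ·k = (-0.116670, -0.652955, -0.073758)

rvec=(-0.1167, -0.6530, -0.0738) tvec=(-0.2617, -0.1072, 0.8637)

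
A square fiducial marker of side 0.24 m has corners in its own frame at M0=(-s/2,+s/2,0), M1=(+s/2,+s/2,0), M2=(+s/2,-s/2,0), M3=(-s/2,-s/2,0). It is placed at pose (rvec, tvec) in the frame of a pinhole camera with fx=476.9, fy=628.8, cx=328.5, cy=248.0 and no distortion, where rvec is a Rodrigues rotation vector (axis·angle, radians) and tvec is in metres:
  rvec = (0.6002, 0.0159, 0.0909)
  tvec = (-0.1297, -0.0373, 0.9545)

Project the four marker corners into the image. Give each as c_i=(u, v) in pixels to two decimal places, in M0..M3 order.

c0=(207.56, 279.08) c1=(319.23, 292.27) c2=(328.23, 159.46) c3=(199.49, 143.83)

Intrinsics K: fx=476.9, fy=628.8, cx=328.5, cy=248.0
Marker side s = 0.24 m; corners in marker frame (Z=0):
  M0 = (-0.1200, +0.1200, 0)
  M1 = (+0.1200, +0.1200, 0)
  M2 = (+0.1200, -0.1200, 0)
  M3 = (-0.1200, -0.1200, 0)
rvec = (0.6002, 0.0159, 0.0909), |rvec| = θ = 0.60725 rad = 34.793°
Rodrigues: sinθ=0.57061, 1−cosθ=0.17878; R = I + sinθ·[k]× + (1−cosθ)·[k]×²:
    [+0.99587 -0.08079 +0.04139]
    [+0.09004 +0.82134 -0.56329]
    [+0.01151 +0.56469 +0.82522]
t = (-0.1297, -0.0373, 0.9545) m
M0: Pc = R·M0+t = (-0.25890, +0.05046, +1.02088); u = 476.9·(-0.25890)/1.02088 + 328.5 = 207.5564, v = 628.8·(+0.05046)/1.02088 + 248.0 = 279.0777
M1: Pc = R·M1+t = (-0.01989, +0.07207, +1.02364); u = 476.9·(-0.01989)/1.02364 + 328.5 = 319.2335, v = 628.8·(+0.07207)/1.02364 + 248.0 = 292.2685
M2: Pc = R·M2+t = (-0.00050, -0.12506, +0.88812); u = 476.9·(-0.00050)/0.88812 + 328.5 = 328.2311, v = 628.8·(-0.12506)/0.88812 + 248.0 = 159.4587
M3: Pc = R·M3+t = (-0.23951, -0.14667, +0.88536); u = 476.9·(-0.23951)/0.88536 + 328.5 = 199.4872, v = 628.8·(-0.14667)/0.88536 + 248.0 = 143.8345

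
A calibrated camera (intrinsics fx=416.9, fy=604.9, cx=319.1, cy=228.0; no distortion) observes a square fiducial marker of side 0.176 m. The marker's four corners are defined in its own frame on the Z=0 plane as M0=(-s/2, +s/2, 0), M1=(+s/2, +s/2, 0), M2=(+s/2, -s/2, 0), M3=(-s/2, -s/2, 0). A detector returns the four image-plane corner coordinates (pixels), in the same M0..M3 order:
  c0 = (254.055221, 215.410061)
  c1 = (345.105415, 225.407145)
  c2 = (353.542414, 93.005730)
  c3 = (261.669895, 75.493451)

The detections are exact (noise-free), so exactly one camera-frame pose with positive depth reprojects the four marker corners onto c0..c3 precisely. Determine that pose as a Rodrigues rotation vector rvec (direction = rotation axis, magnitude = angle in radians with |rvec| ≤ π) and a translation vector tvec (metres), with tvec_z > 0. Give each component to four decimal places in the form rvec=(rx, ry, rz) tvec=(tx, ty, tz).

Intrinsics K: fx=416.9, fy=604.9, cx=319.1, cy=228.0
Marker side s = 0.176 m; corners in marker frame (Z=0):
  M0 = (-0.0880, +0.0880, 0)
  M1 = (+0.0880, +0.0880, 0)
  M2 = (+0.0880, -0.0880, 0)
  M3 = (-0.0880, -0.0880, 0)
Detected image corners:
  c0 = (254.055221, 215.410061) px
  c1 = (345.105415, 225.407145) px
  c2 = (353.542414, 93.005730) px
  c3 = (261.669895, 75.493451) px
Planar DLT: solve 8×8 A·h = b for H (H[2,2]=1):
  H  [+612.46924 -22.01022 +304.79608]
  H  [+124.57724 +784.92482 +152.98091]
  H  [+0.30573 +0.07791 +1.00000]
B = K⁻¹H; ‖b₁‖=1.275599, ‖b₂‖=1.275599; λ = 2/(‖b₁‖+‖b₂‖) = 0.783945, sign → tz>0 ⇒ λ=+0.783945
r₁ = λ·B[:,0] = (+0.96824,+0.07111,+0.23968); r₂ = λ·B[:,1] = (-0.08814,+0.99423,+0.06108)
r₃ = r₁×r₂ = (-0.23395,-0.08027,+0.96893); SVD([r₁ r₂ r₃]) → R = UVᵀ:
  R  [+0.96824 -0.08814 -0.23395]
  R  [+0.07111 +0.99423 -0.08027]
  R  [+0.23968 +0.06108 +0.96893]
t = (-0.02690, -0.09722, +0.78395) m
tr R = 2.931408; θ = arccos((tr R − 1)/2) = 0.262656 rad = 15.049°
axis k = ((R−Rᵀ)₃₂, (R−Rᵀ)₁₃, (R−Rᵀ)₂₁) / (2 sinθ) = (+0.272188, -0.912068, +0.306669)
rvec = θ·k = (+0.071492, -0.239560, +0.080548)

rvec=(0.0715, -0.2396, 0.0805) tvec=(-0.0269, -0.0972, 0.7839)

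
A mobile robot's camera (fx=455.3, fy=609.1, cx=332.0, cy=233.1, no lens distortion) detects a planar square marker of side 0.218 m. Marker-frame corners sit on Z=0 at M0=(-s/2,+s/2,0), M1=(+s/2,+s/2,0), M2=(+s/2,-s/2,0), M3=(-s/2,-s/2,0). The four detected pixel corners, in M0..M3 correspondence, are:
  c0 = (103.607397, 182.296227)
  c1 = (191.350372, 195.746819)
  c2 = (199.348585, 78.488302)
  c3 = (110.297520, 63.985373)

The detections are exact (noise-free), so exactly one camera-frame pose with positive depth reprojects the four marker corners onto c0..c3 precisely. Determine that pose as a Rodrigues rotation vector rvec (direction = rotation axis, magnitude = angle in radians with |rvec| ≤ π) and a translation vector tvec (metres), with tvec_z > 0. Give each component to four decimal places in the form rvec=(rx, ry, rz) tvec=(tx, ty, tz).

Intrinsics K: fx=455.3, fy=609.1, cx=332.0, cy=233.1
Marker side s = 0.218 m; corners in marker frame (Z=0):
  M0 = (-0.1090, +0.1090, 0)
  M1 = (+0.1090, +0.1090, 0)
  M2 = (+0.1090, -0.1090, 0)
  M3 = (-0.1090, -0.1090, 0)
Detected image corners:
  c0 = (103.607397, 182.296227) px
  c1 = (191.350372, 195.746819) px
  c2 = (199.348585, 78.488302) px
  c3 = (110.297520, 63.985373) px
Planar DLT: solve 8×8 A·h = b for H (H[2,2]=1):
  H  [+410.39644 -23.02986 +151.27980]
  H  [+68.33815 +549.47387 +130.60715]
  H  [+0.03261 +0.07059 +1.00000]
B = K⁻¹H; ‖b₁‖=0.883848, ‖b₂‖=0.883848; λ = 2/(‖b₁‖+‖b₂‖) = 1.131417, sign → tz>0 ⇒ λ=+1.131417
r₁ = λ·B[:,0] = (+0.99293,+0.11282,+0.03689); r₂ = λ·B[:,1] = (-0.11547,+0.99010,+0.07987)
r₃ = r₁×r₂ = (-0.02752,-0.08356,+0.99612); SVD([r₁ r₂ r₃]) → R = UVᵀ:
  R  [+0.99293 -0.11547 -0.02752]
  R  [+0.11282 +0.99010 -0.08356]
  R  [+0.03689 +0.07987 +0.99612]
t = (-0.44909, -0.19038, +1.13142) m
tr R = 2.979148; θ = arccos((tr R − 1)/2) = 0.144527 rad = 8.281°
axis k = ((R−Rᵀ)₃₂, (R−Rᵀ)₁₃, (R−Rᵀ)₂₁) / (2 sinθ) = (+0.567359, -0.223603, +0.792531)
rvec = θ·k = (+0.081999, -0.032317, +0.114542)

rvec=(0.0820, -0.0323, 0.1145) tvec=(-0.4491, -0.1904, 1.1314)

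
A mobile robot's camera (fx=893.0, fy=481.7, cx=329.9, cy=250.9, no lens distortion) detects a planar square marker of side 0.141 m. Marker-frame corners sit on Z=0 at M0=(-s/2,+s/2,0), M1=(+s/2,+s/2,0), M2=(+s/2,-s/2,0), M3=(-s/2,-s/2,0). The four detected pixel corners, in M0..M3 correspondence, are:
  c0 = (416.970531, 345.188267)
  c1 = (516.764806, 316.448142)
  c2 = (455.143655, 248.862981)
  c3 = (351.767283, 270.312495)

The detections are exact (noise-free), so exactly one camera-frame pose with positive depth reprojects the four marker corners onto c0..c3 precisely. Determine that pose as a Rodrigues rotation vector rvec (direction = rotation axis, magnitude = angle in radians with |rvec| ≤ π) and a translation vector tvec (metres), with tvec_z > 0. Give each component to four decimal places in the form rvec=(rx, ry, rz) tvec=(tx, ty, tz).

Intrinsics K: fx=893.0, fy=481.7, cx=329.9, cy=250.9
Marker side s = 0.141 m; corners in marker frame (Z=0):
  M0 = (-0.0705, +0.0705, 0)
  M1 = (+0.0705, +0.0705, 0)
  M2 = (+0.0705, -0.0705, 0)
  M3 = (-0.0705, -0.0705, 0)
Detected image corners:
  c0 = (416.970531, 345.188267) px
  c1 = (516.764806, 316.448142) px
  c2 = (455.143655, 248.862981) px
  c3 = (351.767283, 270.312495) px
Planar DLT: solve 8×8 A·h = b for H (H[2,2]=1):
  H  [+1010.98091 +376.70603 +437.17893]
  H  [+19.30486 +454.83081 +294.19480]
  H  [+0.66727 -0.16644 +1.00000]
B = K⁻¹H; ‖b₁‖=1.150692, ‖b₂‖=1.150692; λ = 2/(‖b₁‖+‖b₂‖) = 0.869042, sign → tz>0 ⇒ λ=+0.869042
r₁ = λ·B[:,0] = (+0.76963,-0.26721,+0.57988); r₂ = λ·B[:,1] = (+0.42004,+0.89591,-0.14464)
r₃ = r₁×r₂ = (-0.48087,+0.35489,+0.80176); SVD([r₁ r₂ r₃]) → R = UVᵀ:
  R  [+0.76963 +0.42004 -0.48087]
  R  [-0.26721 +0.89591 +0.35489]
  R  [+0.57988 -0.14464 +0.80176]
t = (+0.10440, +0.07811, +0.86904) m
tr R = 2.467296; θ = arccos((tr R − 1)/2) = 0.747121 rad = 42.807°
axis k = ((R−Rᵀ)₃₂, (R−Rᵀ)₁₃, (R−Rᵀ)₂₁) / (2 sinθ) = (-0.367561, -0.780505, -0.505678)
rvec = θ·k = (-0.274612, -0.583132, -0.377803)

rvec=(-0.2746, -0.5831, -0.3778) tvec=(0.1044, 0.0781, 0.8690)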